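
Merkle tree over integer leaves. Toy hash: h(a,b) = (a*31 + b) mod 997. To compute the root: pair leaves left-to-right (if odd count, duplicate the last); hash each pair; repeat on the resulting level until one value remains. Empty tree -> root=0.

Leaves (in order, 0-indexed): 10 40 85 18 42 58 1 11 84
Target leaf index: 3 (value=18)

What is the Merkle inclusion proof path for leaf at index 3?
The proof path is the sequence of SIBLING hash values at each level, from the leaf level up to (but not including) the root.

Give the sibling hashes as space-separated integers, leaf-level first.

L0 (leaves): [10, 40, 85, 18, 42, 58, 1, 11, 84], target index=3
L1: h(10,40)=(10*31+40)%997=350 [pair 0] h(85,18)=(85*31+18)%997=659 [pair 1] h(42,58)=(42*31+58)%997=363 [pair 2] h(1,11)=(1*31+11)%997=42 [pair 3] h(84,84)=(84*31+84)%997=694 [pair 4] -> [350, 659, 363, 42, 694]
  Sibling for proof at L0: 85
L2: h(350,659)=(350*31+659)%997=542 [pair 0] h(363,42)=(363*31+42)%997=328 [pair 1] h(694,694)=(694*31+694)%997=274 [pair 2] -> [542, 328, 274]
  Sibling for proof at L1: 350
L3: h(542,328)=(542*31+328)%997=181 [pair 0] h(274,274)=(274*31+274)%997=792 [pair 1] -> [181, 792]
  Sibling for proof at L2: 328
L4: h(181,792)=(181*31+792)%997=421 [pair 0] -> [421]
  Sibling for proof at L3: 792
Root: 421
Proof path (sibling hashes from leaf to root): [85, 350, 328, 792]

Answer: 85 350 328 792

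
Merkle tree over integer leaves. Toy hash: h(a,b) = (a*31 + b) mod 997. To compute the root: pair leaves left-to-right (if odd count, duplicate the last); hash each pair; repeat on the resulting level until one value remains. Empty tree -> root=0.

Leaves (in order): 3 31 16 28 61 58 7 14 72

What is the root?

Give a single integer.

L0: [3, 31, 16, 28, 61, 58, 7, 14, 72]
L1: h(3,31)=(3*31+31)%997=124 h(16,28)=(16*31+28)%997=524 h(61,58)=(61*31+58)%997=952 h(7,14)=(7*31+14)%997=231 h(72,72)=(72*31+72)%997=310 -> [124, 524, 952, 231, 310]
L2: h(124,524)=(124*31+524)%997=380 h(952,231)=(952*31+231)%997=830 h(310,310)=(310*31+310)%997=947 -> [380, 830, 947]
L3: h(380,830)=(380*31+830)%997=646 h(947,947)=(947*31+947)%997=394 -> [646, 394]
L4: h(646,394)=(646*31+394)%997=480 -> [480]

Answer: 480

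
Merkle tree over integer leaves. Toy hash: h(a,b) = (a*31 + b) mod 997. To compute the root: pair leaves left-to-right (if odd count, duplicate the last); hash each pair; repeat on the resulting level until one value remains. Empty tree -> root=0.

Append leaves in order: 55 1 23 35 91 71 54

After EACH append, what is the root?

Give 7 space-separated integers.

After append 55 (leaves=[55]):
  L0: [55]
  root=55
After append 1 (leaves=[55, 1]):
  L0: [55, 1]
  L1: h(55,1)=(55*31+1)%997=709 -> [709]
  root=709
After append 23 (leaves=[55, 1, 23]):
  L0: [55, 1, 23]
  L1: h(55,1)=(55*31+1)%997=709 h(23,23)=(23*31+23)%997=736 -> [709, 736]
  L2: h(709,736)=(709*31+736)%997=781 -> [781]
  root=781
After append 35 (leaves=[55, 1, 23, 35]):
  L0: [55, 1, 23, 35]
  L1: h(55,1)=(55*31+1)%997=709 h(23,35)=(23*31+35)%997=748 -> [709, 748]
  L2: h(709,748)=(709*31+748)%997=793 -> [793]
  root=793
After append 91 (leaves=[55, 1, 23, 35, 91]):
  L0: [55, 1, 23, 35, 91]
  L1: h(55,1)=(55*31+1)%997=709 h(23,35)=(23*31+35)%997=748 h(91,91)=(91*31+91)%997=918 -> [709, 748, 918]
  L2: h(709,748)=(709*31+748)%997=793 h(918,918)=(918*31+918)%997=463 -> [793, 463]
  L3: h(793,463)=(793*31+463)%997=121 -> [121]
  root=121
After append 71 (leaves=[55, 1, 23, 35, 91, 71]):
  L0: [55, 1, 23, 35, 91, 71]
  L1: h(55,1)=(55*31+1)%997=709 h(23,35)=(23*31+35)%997=748 h(91,71)=(91*31+71)%997=898 -> [709, 748, 898]
  L2: h(709,748)=(709*31+748)%997=793 h(898,898)=(898*31+898)%997=820 -> [793, 820]
  L3: h(793,820)=(793*31+820)%997=478 -> [478]
  root=478
After append 54 (leaves=[55, 1, 23, 35, 91, 71, 54]):
  L0: [55, 1, 23, 35, 91, 71, 54]
  L1: h(55,1)=(55*31+1)%997=709 h(23,35)=(23*31+35)%997=748 h(91,71)=(91*31+71)%997=898 h(54,54)=(54*31+54)%997=731 -> [709, 748, 898, 731]
  L2: h(709,748)=(709*31+748)%997=793 h(898,731)=(898*31+731)%997=653 -> [793, 653]
  L3: h(793,653)=(793*31+653)%997=311 -> [311]
  root=311

Answer: 55 709 781 793 121 478 311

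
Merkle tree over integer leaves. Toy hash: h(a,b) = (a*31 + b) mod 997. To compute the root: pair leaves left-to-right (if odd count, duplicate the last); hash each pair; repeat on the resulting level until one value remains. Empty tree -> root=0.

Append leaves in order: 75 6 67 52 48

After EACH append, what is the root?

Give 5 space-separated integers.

Answer: 75 337 627 612 328

Derivation:
After append 75 (leaves=[75]):
  L0: [75]
  root=75
After append 6 (leaves=[75, 6]):
  L0: [75, 6]
  L1: h(75,6)=(75*31+6)%997=337 -> [337]
  root=337
After append 67 (leaves=[75, 6, 67]):
  L0: [75, 6, 67]
  L1: h(75,6)=(75*31+6)%997=337 h(67,67)=(67*31+67)%997=150 -> [337, 150]
  L2: h(337,150)=(337*31+150)%997=627 -> [627]
  root=627
After append 52 (leaves=[75, 6, 67, 52]):
  L0: [75, 6, 67, 52]
  L1: h(75,6)=(75*31+6)%997=337 h(67,52)=(67*31+52)%997=135 -> [337, 135]
  L2: h(337,135)=(337*31+135)%997=612 -> [612]
  root=612
After append 48 (leaves=[75, 6, 67, 52, 48]):
  L0: [75, 6, 67, 52, 48]
  L1: h(75,6)=(75*31+6)%997=337 h(67,52)=(67*31+52)%997=135 h(48,48)=(48*31+48)%997=539 -> [337, 135, 539]
  L2: h(337,135)=(337*31+135)%997=612 h(539,539)=(539*31+539)%997=299 -> [612, 299]
  L3: h(612,299)=(612*31+299)%997=328 -> [328]
  root=328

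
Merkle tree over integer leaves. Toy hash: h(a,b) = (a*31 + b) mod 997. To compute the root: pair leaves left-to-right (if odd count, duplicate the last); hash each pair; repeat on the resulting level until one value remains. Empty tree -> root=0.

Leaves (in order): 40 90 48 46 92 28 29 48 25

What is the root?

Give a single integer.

Answer: 979

Derivation:
L0: [40, 90, 48, 46, 92, 28, 29, 48, 25]
L1: h(40,90)=(40*31+90)%997=333 h(48,46)=(48*31+46)%997=537 h(92,28)=(92*31+28)%997=886 h(29,48)=(29*31+48)%997=947 h(25,25)=(25*31+25)%997=800 -> [333, 537, 886, 947, 800]
L2: h(333,537)=(333*31+537)%997=890 h(886,947)=(886*31+947)%997=497 h(800,800)=(800*31+800)%997=675 -> [890, 497, 675]
L3: h(890,497)=(890*31+497)%997=171 h(675,675)=(675*31+675)%997=663 -> [171, 663]
L4: h(171,663)=(171*31+663)%997=979 -> [979]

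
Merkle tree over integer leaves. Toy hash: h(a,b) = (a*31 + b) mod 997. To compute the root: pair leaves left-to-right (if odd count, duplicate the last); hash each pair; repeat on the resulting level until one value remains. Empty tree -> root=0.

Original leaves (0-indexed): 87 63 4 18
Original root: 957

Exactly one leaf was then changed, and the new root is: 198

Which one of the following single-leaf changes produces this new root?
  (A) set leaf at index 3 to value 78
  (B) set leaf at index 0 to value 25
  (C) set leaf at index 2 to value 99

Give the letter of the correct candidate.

Original leaves: [87, 63, 4, 18]
Target new root: 198
Try each candidate change and compute the resulting root:
Candidate A: set leaf[3] = 78 -> leaves = [87, 63, 4, 78]
  L0: [87, 63, 4, 78]
  L1: h(87,63)=(87*31+63)%997=766 h(4,78)=(4*31+78)%997=202 -> [766, 202]
  L2: h(766,202)=(766*31+202)%997=20 -> [20]
  root = 20 != target 198
Candidate B: set leaf[0] = 25 -> leaves = [25, 63, 4, 18]
  L0: [25, 63, 4, 18]
  L1: h(25,63)=(25*31+63)%997=838 h(4,18)=(4*31+18)%997=142 -> [838, 142]
  L2: h(838,142)=(838*31+142)%997=198 -> [198]
  root = 198 == target 198  ** MATCH **
Candidate C: set leaf[2] = 99 -> leaves = [87, 63, 99, 18]
  L0: [87, 63, 99, 18]
  L1: h(87,63)=(87*31+63)%997=766 h(99,18)=(99*31+18)%997=96 -> [766, 96]
  L2: h(766,96)=(766*31+96)%997=911 -> [911]
  root = 911 != target 198
Candidate B produces the target root.

Answer: B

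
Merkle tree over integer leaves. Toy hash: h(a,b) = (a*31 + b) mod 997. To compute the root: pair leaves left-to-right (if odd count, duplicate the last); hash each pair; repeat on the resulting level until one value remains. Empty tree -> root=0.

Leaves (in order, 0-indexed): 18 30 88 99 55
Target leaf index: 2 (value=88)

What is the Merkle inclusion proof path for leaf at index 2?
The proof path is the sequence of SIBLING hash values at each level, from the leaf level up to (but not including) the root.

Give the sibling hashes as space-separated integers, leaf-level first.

Answer: 99 588 488

Derivation:
L0 (leaves): [18, 30, 88, 99, 55], target index=2
L1: h(18,30)=(18*31+30)%997=588 [pair 0] h(88,99)=(88*31+99)%997=833 [pair 1] h(55,55)=(55*31+55)%997=763 [pair 2] -> [588, 833, 763]
  Sibling for proof at L0: 99
L2: h(588,833)=(588*31+833)%997=118 [pair 0] h(763,763)=(763*31+763)%997=488 [pair 1] -> [118, 488]
  Sibling for proof at L1: 588
L3: h(118,488)=(118*31+488)%997=158 [pair 0] -> [158]
  Sibling for proof at L2: 488
Root: 158
Proof path (sibling hashes from leaf to root): [99, 588, 488]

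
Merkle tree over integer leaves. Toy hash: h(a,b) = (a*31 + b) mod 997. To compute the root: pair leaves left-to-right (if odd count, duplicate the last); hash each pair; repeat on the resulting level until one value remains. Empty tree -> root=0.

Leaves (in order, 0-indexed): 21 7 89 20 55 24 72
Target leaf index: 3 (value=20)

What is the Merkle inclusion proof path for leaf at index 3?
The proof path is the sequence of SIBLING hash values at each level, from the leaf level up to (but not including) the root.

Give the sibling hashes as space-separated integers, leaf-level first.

L0 (leaves): [21, 7, 89, 20, 55, 24, 72], target index=3
L1: h(21,7)=(21*31+7)%997=658 [pair 0] h(89,20)=(89*31+20)%997=785 [pair 1] h(55,24)=(55*31+24)%997=732 [pair 2] h(72,72)=(72*31+72)%997=310 [pair 3] -> [658, 785, 732, 310]
  Sibling for proof at L0: 89
L2: h(658,785)=(658*31+785)%997=246 [pair 0] h(732,310)=(732*31+310)%997=71 [pair 1] -> [246, 71]
  Sibling for proof at L1: 658
L3: h(246,71)=(246*31+71)%997=718 [pair 0] -> [718]
  Sibling for proof at L2: 71
Root: 718
Proof path (sibling hashes from leaf to root): [89, 658, 71]

Answer: 89 658 71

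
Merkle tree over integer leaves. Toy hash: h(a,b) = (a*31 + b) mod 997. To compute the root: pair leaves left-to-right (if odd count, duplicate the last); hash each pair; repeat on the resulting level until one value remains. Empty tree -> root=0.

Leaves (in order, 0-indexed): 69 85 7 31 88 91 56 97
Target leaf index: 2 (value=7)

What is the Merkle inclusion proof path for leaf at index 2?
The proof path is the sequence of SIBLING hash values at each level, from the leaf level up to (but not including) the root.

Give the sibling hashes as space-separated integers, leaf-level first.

Answer: 31 230 489

Derivation:
L0 (leaves): [69, 85, 7, 31, 88, 91, 56, 97], target index=2
L1: h(69,85)=(69*31+85)%997=230 [pair 0] h(7,31)=(7*31+31)%997=248 [pair 1] h(88,91)=(88*31+91)%997=825 [pair 2] h(56,97)=(56*31+97)%997=836 [pair 3] -> [230, 248, 825, 836]
  Sibling for proof at L0: 31
L2: h(230,248)=(230*31+248)%997=399 [pair 0] h(825,836)=(825*31+836)%997=489 [pair 1] -> [399, 489]
  Sibling for proof at L1: 230
L3: h(399,489)=(399*31+489)%997=894 [pair 0] -> [894]
  Sibling for proof at L2: 489
Root: 894
Proof path (sibling hashes from leaf to root): [31, 230, 489]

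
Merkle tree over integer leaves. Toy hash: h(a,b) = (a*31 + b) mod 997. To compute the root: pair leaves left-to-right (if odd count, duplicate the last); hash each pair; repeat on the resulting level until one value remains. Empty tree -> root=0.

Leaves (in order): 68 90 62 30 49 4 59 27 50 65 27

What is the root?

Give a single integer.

L0: [68, 90, 62, 30, 49, 4, 59, 27, 50, 65, 27]
L1: h(68,90)=(68*31+90)%997=204 h(62,30)=(62*31+30)%997=955 h(49,4)=(49*31+4)%997=526 h(59,27)=(59*31+27)%997=859 h(50,65)=(50*31+65)%997=618 h(27,27)=(27*31+27)%997=864 -> [204, 955, 526, 859, 618, 864]
L2: h(204,955)=(204*31+955)%997=300 h(526,859)=(526*31+859)%997=216 h(618,864)=(618*31+864)%997=82 -> [300, 216, 82]
L3: h(300,216)=(300*31+216)%997=543 h(82,82)=(82*31+82)%997=630 -> [543, 630]
L4: h(543,630)=(543*31+630)%997=514 -> [514]

Answer: 514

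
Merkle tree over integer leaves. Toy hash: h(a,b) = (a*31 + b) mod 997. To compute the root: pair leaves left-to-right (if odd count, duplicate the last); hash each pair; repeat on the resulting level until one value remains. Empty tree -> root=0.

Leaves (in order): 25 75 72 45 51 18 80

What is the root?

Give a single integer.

L0: [25, 75, 72, 45, 51, 18, 80]
L1: h(25,75)=(25*31+75)%997=850 h(72,45)=(72*31+45)%997=283 h(51,18)=(51*31+18)%997=602 h(80,80)=(80*31+80)%997=566 -> [850, 283, 602, 566]
L2: h(850,283)=(850*31+283)%997=711 h(602,566)=(602*31+566)%997=285 -> [711, 285]
L3: h(711,285)=(711*31+285)%997=392 -> [392]

Answer: 392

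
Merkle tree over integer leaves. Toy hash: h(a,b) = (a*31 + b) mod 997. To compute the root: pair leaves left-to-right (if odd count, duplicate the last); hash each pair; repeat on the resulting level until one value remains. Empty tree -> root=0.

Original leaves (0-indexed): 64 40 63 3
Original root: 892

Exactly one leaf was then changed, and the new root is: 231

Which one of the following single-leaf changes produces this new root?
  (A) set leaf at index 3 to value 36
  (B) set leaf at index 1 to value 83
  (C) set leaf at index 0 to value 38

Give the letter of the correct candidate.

Original leaves: [64, 40, 63, 3]
Target new root: 231
Try each candidate change and compute the resulting root:
Candidate A: set leaf[3] = 36 -> leaves = [64, 40, 63, 36]
  L0: [64, 40, 63, 36]
  L1: h(64,40)=(64*31+40)%997=30 h(63,36)=(63*31+36)%997=992 -> [30, 992]
  L2: h(30,992)=(30*31+992)%997=925 -> [925]
  root = 925 != target 231
Candidate B: set leaf[1] = 83 -> leaves = [64, 83, 63, 3]
  L0: [64, 83, 63, 3]
  L1: h(64,83)=(64*31+83)%997=73 h(63,3)=(63*31+3)%997=959 -> [73, 959]
  L2: h(73,959)=(73*31+959)%997=231 -> [231]
  root = 231 == target 231  ** MATCH **
Candidate C: set leaf[0] = 38 -> leaves = [38, 40, 63, 3]
  L0: [38, 40, 63, 3]
  L1: h(38,40)=(38*31+40)%997=221 h(63,3)=(63*31+3)%997=959 -> [221, 959]
  L2: h(221,959)=(221*31+959)%997=831 -> [831]
  root = 831 != target 231
Candidate B produces the target root.

Answer: B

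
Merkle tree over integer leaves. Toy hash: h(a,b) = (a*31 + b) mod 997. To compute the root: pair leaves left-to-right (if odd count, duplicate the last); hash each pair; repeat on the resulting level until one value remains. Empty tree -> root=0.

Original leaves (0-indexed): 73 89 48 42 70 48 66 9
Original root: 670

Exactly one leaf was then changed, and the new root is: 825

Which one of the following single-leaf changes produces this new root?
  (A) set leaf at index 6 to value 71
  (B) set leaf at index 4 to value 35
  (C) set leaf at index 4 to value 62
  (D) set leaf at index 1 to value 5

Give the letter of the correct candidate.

Original leaves: [73, 89, 48, 42, 70, 48, 66, 9]
Target new root: 825
Try each candidate change and compute the resulting root:
Candidate A: set leaf[6] = 71 -> leaves = [73, 89, 48, 42, 70, 48, 71, 9]
  L0: [73, 89, 48, 42, 70, 48, 71, 9]
  L1: h(73,89)=(73*31+89)%997=358 h(48,42)=(48*31+42)%997=533 h(70,48)=(70*31+48)%997=224 h(71,9)=(71*31+9)%997=216 -> [358, 533, 224, 216]
  L2: h(358,533)=(358*31+533)%997=664 h(224,216)=(224*31+216)%997=181 -> [664, 181]
  L3: h(664,181)=(664*31+181)%997=825 -> [825]
  root = 825 == target 825  ** MATCH **
Candidate B: set leaf[4] = 35 -> leaves = [73, 89, 48, 42, 35, 48, 66, 9]
  L0: [73, 89, 48, 42, 35, 48, 66, 9]
  L1: h(73,89)=(73*31+89)%997=358 h(48,42)=(48*31+42)%997=533 h(35,48)=(35*31+48)%997=136 h(66,9)=(66*31+9)%997=61 -> [358, 533, 136, 61]
  L2: h(358,533)=(358*31+533)%997=664 h(136,61)=(136*31+61)%997=289 -> [664, 289]
  L3: h(664,289)=(664*31+289)%997=933 -> [933]
  root = 933 != target 825
Candidate C: set leaf[4] = 62 -> leaves = [73, 89, 48, 42, 62, 48, 66, 9]
  L0: [73, 89, 48, 42, 62, 48, 66, 9]
  L1: h(73,89)=(73*31+89)%997=358 h(48,42)=(48*31+42)%997=533 h(62,48)=(62*31+48)%997=973 h(66,9)=(66*31+9)%997=61 -> [358, 533, 973, 61]
  L2: h(358,533)=(358*31+533)%997=664 h(973,61)=(973*31+61)%997=314 -> [664, 314]
  L3: h(664,314)=(664*31+314)%997=958 -> [958]
  root = 958 != target 825
Candidate D: set leaf[1] = 5 -> leaves = [73, 5, 48, 42, 70, 48, 66, 9]
  L0: [73, 5, 48, 42, 70, 48, 66, 9]
  L1: h(73,5)=(73*31+5)%997=274 h(48,42)=(48*31+42)%997=533 h(70,48)=(70*31+48)%997=224 h(66,9)=(66*31+9)%997=61 -> [274, 533, 224, 61]
  L2: h(274,533)=(274*31+533)%997=54 h(224,61)=(224*31+61)%997=26 -> [54, 26]
  L3: h(54,26)=(54*31+26)%997=703 -> [703]
  root = 703 != target 825
Candidate A produces the target root.

Answer: A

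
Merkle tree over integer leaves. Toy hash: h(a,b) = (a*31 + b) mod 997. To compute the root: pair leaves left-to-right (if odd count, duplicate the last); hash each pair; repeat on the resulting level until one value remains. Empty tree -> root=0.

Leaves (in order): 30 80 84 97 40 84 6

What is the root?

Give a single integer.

Answer: 871

Derivation:
L0: [30, 80, 84, 97, 40, 84, 6]
L1: h(30,80)=(30*31+80)%997=13 h(84,97)=(84*31+97)%997=707 h(40,84)=(40*31+84)%997=327 h(6,6)=(6*31+6)%997=192 -> [13, 707, 327, 192]
L2: h(13,707)=(13*31+707)%997=113 h(327,192)=(327*31+192)%997=359 -> [113, 359]
L3: h(113,359)=(113*31+359)%997=871 -> [871]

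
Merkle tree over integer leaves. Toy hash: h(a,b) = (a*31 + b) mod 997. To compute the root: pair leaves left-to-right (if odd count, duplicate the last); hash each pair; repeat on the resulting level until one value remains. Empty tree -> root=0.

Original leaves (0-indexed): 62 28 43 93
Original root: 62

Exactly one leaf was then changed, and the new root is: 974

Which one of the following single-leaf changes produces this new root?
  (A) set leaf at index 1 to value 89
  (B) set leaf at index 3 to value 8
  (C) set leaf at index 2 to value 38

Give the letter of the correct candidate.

Original leaves: [62, 28, 43, 93]
Target new root: 974
Try each candidate change and compute the resulting root:
Candidate A: set leaf[1] = 89 -> leaves = [62, 89, 43, 93]
  L0: [62, 89, 43, 93]
  L1: h(62,89)=(62*31+89)%997=17 h(43,93)=(43*31+93)%997=429 -> [17, 429]
  L2: h(17,429)=(17*31+429)%997=956 -> [956]
  root = 956 != target 974
Candidate B: set leaf[3] = 8 -> leaves = [62, 28, 43, 8]
  L0: [62, 28, 43, 8]
  L1: h(62,28)=(62*31+28)%997=953 h(43,8)=(43*31+8)%997=344 -> [953, 344]
  L2: h(953,344)=(953*31+344)%997=974 -> [974]
  root = 974 == target 974  ** MATCH **
Candidate C: set leaf[2] = 38 -> leaves = [62, 28, 38, 93]
  L0: [62, 28, 38, 93]
  L1: h(62,28)=(62*31+28)%997=953 h(38,93)=(38*31+93)%997=274 -> [953, 274]
  L2: h(953,274)=(953*31+274)%997=904 -> [904]
  root = 904 != target 974
Candidate B produces the target root.

Answer: B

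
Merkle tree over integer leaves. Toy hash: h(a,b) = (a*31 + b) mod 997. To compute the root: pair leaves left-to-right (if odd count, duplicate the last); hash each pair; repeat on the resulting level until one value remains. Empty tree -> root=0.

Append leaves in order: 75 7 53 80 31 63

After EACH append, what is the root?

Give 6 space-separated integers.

After append 75 (leaves=[75]):
  L0: [75]
  root=75
After append 7 (leaves=[75, 7]):
  L0: [75, 7]
  L1: h(75,7)=(75*31+7)%997=338 -> [338]
  root=338
After append 53 (leaves=[75, 7, 53]):
  L0: [75, 7, 53]
  L1: h(75,7)=(75*31+7)%997=338 h(53,53)=(53*31+53)%997=699 -> [338, 699]
  L2: h(338,699)=(338*31+699)%997=210 -> [210]
  root=210
After append 80 (leaves=[75, 7, 53, 80]):
  L0: [75, 7, 53, 80]
  L1: h(75,7)=(75*31+7)%997=338 h(53,80)=(53*31+80)%997=726 -> [338, 726]
  L2: h(338,726)=(338*31+726)%997=237 -> [237]
  root=237
After append 31 (leaves=[75, 7, 53, 80, 31]):
  L0: [75, 7, 53, 80, 31]
  L1: h(75,7)=(75*31+7)%997=338 h(53,80)=(53*31+80)%997=726 h(31,31)=(31*31+31)%997=992 -> [338, 726, 992]
  L2: h(338,726)=(338*31+726)%997=237 h(992,992)=(992*31+992)%997=837 -> [237, 837]
  L3: h(237,837)=(237*31+837)%997=208 -> [208]
  root=208
After append 63 (leaves=[75, 7, 53, 80, 31, 63]):
  L0: [75, 7, 53, 80, 31, 63]
  L1: h(75,7)=(75*31+7)%997=338 h(53,80)=(53*31+80)%997=726 h(31,63)=(31*31+63)%997=27 -> [338, 726, 27]
  L2: h(338,726)=(338*31+726)%997=237 h(27,27)=(27*31+27)%997=864 -> [237, 864]
  L3: h(237,864)=(237*31+864)%997=235 -> [235]
  root=235

Answer: 75 338 210 237 208 235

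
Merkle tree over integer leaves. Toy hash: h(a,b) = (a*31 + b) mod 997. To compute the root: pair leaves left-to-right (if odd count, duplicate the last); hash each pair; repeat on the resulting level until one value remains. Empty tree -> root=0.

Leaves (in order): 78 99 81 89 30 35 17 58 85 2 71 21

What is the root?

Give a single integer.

Answer: 132

Derivation:
L0: [78, 99, 81, 89, 30, 35, 17, 58, 85, 2, 71, 21]
L1: h(78,99)=(78*31+99)%997=523 h(81,89)=(81*31+89)%997=606 h(30,35)=(30*31+35)%997=965 h(17,58)=(17*31+58)%997=585 h(85,2)=(85*31+2)%997=643 h(71,21)=(71*31+21)%997=228 -> [523, 606, 965, 585, 643, 228]
L2: h(523,606)=(523*31+606)%997=867 h(965,585)=(965*31+585)%997=590 h(643,228)=(643*31+228)%997=221 -> [867, 590, 221]
L3: h(867,590)=(867*31+590)%997=548 h(221,221)=(221*31+221)%997=93 -> [548, 93]
L4: h(548,93)=(548*31+93)%997=132 -> [132]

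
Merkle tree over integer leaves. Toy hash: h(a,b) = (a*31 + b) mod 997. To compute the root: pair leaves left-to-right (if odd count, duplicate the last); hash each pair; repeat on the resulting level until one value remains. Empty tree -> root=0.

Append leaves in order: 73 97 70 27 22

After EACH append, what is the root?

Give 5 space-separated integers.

Answer: 73 366 625 582 690

Derivation:
After append 73 (leaves=[73]):
  L0: [73]
  root=73
After append 97 (leaves=[73, 97]):
  L0: [73, 97]
  L1: h(73,97)=(73*31+97)%997=366 -> [366]
  root=366
After append 70 (leaves=[73, 97, 70]):
  L0: [73, 97, 70]
  L1: h(73,97)=(73*31+97)%997=366 h(70,70)=(70*31+70)%997=246 -> [366, 246]
  L2: h(366,246)=(366*31+246)%997=625 -> [625]
  root=625
After append 27 (leaves=[73, 97, 70, 27]):
  L0: [73, 97, 70, 27]
  L1: h(73,97)=(73*31+97)%997=366 h(70,27)=(70*31+27)%997=203 -> [366, 203]
  L2: h(366,203)=(366*31+203)%997=582 -> [582]
  root=582
After append 22 (leaves=[73, 97, 70, 27, 22]):
  L0: [73, 97, 70, 27, 22]
  L1: h(73,97)=(73*31+97)%997=366 h(70,27)=(70*31+27)%997=203 h(22,22)=(22*31+22)%997=704 -> [366, 203, 704]
  L2: h(366,203)=(366*31+203)%997=582 h(704,704)=(704*31+704)%997=594 -> [582, 594]
  L3: h(582,594)=(582*31+594)%997=690 -> [690]
  root=690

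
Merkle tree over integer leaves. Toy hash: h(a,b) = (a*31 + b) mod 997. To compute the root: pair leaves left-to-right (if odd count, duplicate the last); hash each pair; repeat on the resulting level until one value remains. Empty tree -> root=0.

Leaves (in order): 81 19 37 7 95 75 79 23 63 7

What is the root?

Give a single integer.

L0: [81, 19, 37, 7, 95, 75, 79, 23, 63, 7]
L1: h(81,19)=(81*31+19)%997=536 h(37,7)=(37*31+7)%997=157 h(95,75)=(95*31+75)%997=29 h(79,23)=(79*31+23)%997=478 h(63,7)=(63*31+7)%997=963 -> [536, 157, 29, 478, 963]
L2: h(536,157)=(536*31+157)%997=821 h(29,478)=(29*31+478)%997=380 h(963,963)=(963*31+963)%997=906 -> [821, 380, 906]
L3: h(821,380)=(821*31+380)%997=906 h(906,906)=(906*31+906)%997=79 -> [906, 79]
L4: h(906,79)=(906*31+79)%997=249 -> [249]

Answer: 249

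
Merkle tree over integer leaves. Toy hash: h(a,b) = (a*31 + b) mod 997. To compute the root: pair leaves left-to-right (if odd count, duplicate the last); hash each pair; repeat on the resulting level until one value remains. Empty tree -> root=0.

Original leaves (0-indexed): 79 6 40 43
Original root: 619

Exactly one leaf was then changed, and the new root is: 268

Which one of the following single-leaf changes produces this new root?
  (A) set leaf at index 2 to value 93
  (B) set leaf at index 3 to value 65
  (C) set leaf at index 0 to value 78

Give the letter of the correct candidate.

Answer: A

Derivation:
Original leaves: [79, 6, 40, 43]
Target new root: 268
Try each candidate change and compute the resulting root:
Candidate A: set leaf[2] = 93 -> leaves = [79, 6, 93, 43]
  L0: [79, 6, 93, 43]
  L1: h(79,6)=(79*31+6)%997=461 h(93,43)=(93*31+43)%997=932 -> [461, 932]
  L2: h(461,932)=(461*31+932)%997=268 -> [268]
  root = 268 == target 268  ** MATCH **
Candidate B: set leaf[3] = 65 -> leaves = [79, 6, 40, 65]
  L0: [79, 6, 40, 65]
  L1: h(79,6)=(79*31+6)%997=461 h(40,65)=(40*31+65)%997=308 -> [461, 308]
  L2: h(461,308)=(461*31+308)%997=641 -> [641]
  root = 641 != target 268
Candidate C: set leaf[0] = 78 -> leaves = [78, 6, 40, 43]
  L0: [78, 6, 40, 43]
  L1: h(78,6)=(78*31+6)%997=430 h(40,43)=(40*31+43)%997=286 -> [430, 286]
  L2: h(430,286)=(430*31+286)%997=655 -> [655]
  root = 655 != target 268
Candidate A produces the target root.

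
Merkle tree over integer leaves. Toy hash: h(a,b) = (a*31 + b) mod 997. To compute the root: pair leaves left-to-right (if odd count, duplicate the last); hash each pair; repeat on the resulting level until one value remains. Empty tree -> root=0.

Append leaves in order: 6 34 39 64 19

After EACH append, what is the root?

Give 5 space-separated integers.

Answer: 6 220 92 117 152

Derivation:
After append 6 (leaves=[6]):
  L0: [6]
  root=6
After append 34 (leaves=[6, 34]):
  L0: [6, 34]
  L1: h(6,34)=(6*31+34)%997=220 -> [220]
  root=220
After append 39 (leaves=[6, 34, 39]):
  L0: [6, 34, 39]
  L1: h(6,34)=(6*31+34)%997=220 h(39,39)=(39*31+39)%997=251 -> [220, 251]
  L2: h(220,251)=(220*31+251)%997=92 -> [92]
  root=92
After append 64 (leaves=[6, 34, 39, 64]):
  L0: [6, 34, 39, 64]
  L1: h(6,34)=(6*31+34)%997=220 h(39,64)=(39*31+64)%997=276 -> [220, 276]
  L2: h(220,276)=(220*31+276)%997=117 -> [117]
  root=117
After append 19 (leaves=[6, 34, 39, 64, 19]):
  L0: [6, 34, 39, 64, 19]
  L1: h(6,34)=(6*31+34)%997=220 h(39,64)=(39*31+64)%997=276 h(19,19)=(19*31+19)%997=608 -> [220, 276, 608]
  L2: h(220,276)=(220*31+276)%997=117 h(608,608)=(608*31+608)%997=513 -> [117, 513]
  L3: h(117,513)=(117*31+513)%997=152 -> [152]
  root=152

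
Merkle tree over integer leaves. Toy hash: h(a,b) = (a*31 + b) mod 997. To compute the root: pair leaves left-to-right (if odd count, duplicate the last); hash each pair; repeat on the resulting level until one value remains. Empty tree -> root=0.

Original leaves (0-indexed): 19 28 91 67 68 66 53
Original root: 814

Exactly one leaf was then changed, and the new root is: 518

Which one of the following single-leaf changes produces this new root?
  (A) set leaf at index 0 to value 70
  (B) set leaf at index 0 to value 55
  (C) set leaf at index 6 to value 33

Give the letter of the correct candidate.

Answer: B

Derivation:
Original leaves: [19, 28, 91, 67, 68, 66, 53]
Target new root: 518
Try each candidate change and compute the resulting root:
Candidate A: set leaf[0] = 70 -> leaves = [70, 28, 91, 67, 68, 66, 53]
  L0: [70, 28, 91, 67, 68, 66, 53]
  L1: h(70,28)=(70*31+28)%997=204 h(91,67)=(91*31+67)%997=894 h(68,66)=(68*31+66)%997=180 h(53,53)=(53*31+53)%997=699 -> [204, 894, 180, 699]
  L2: h(204,894)=(204*31+894)%997=239 h(180,699)=(180*31+699)%997=297 -> [239, 297]
  L3: h(239,297)=(239*31+297)%997=727 -> [727]
  root = 727 != target 518
Candidate B: set leaf[0] = 55 -> leaves = [55, 28, 91, 67, 68, 66, 53]
  L0: [55, 28, 91, 67, 68, 66, 53]
  L1: h(55,28)=(55*31+28)%997=736 h(91,67)=(91*31+67)%997=894 h(68,66)=(68*31+66)%997=180 h(53,53)=(53*31+53)%997=699 -> [736, 894, 180, 699]
  L2: h(736,894)=(736*31+894)%997=779 h(180,699)=(180*31+699)%997=297 -> [779, 297]
  L3: h(779,297)=(779*31+297)%997=518 -> [518]
  root = 518 == target 518  ** MATCH **
Candidate C: set leaf[6] = 33 -> leaves = [19, 28, 91, 67, 68, 66, 33]
  L0: [19, 28, 91, 67, 68, 66, 33]
  L1: h(19,28)=(19*31+28)%997=617 h(91,67)=(91*31+67)%997=894 h(68,66)=(68*31+66)%997=180 h(33,33)=(33*31+33)%997=59 -> [617, 894, 180, 59]
  L2: h(617,894)=(617*31+894)%997=81 h(180,59)=(180*31+59)%997=654 -> [81, 654]
  L3: h(81,654)=(81*31+654)%997=174 -> [174]
  root = 174 != target 518
Candidate B produces the target root.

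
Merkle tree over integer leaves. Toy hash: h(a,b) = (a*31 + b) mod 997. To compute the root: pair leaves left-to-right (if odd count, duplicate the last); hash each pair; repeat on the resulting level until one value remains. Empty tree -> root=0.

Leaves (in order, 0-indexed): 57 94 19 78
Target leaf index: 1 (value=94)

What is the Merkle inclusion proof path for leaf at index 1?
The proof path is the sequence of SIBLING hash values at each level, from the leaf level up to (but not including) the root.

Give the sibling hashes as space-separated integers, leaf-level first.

Answer: 57 667

Derivation:
L0 (leaves): [57, 94, 19, 78], target index=1
L1: h(57,94)=(57*31+94)%997=864 [pair 0] h(19,78)=(19*31+78)%997=667 [pair 1] -> [864, 667]
  Sibling for proof at L0: 57
L2: h(864,667)=(864*31+667)%997=532 [pair 0] -> [532]
  Sibling for proof at L1: 667
Root: 532
Proof path (sibling hashes from leaf to root): [57, 667]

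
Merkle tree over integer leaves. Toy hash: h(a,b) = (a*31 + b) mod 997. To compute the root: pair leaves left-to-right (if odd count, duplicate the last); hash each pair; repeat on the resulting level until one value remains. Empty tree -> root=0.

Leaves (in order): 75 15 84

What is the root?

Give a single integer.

L0: [75, 15, 84]
L1: h(75,15)=(75*31+15)%997=346 h(84,84)=(84*31+84)%997=694 -> [346, 694]
L2: h(346,694)=(346*31+694)%997=453 -> [453]

Answer: 453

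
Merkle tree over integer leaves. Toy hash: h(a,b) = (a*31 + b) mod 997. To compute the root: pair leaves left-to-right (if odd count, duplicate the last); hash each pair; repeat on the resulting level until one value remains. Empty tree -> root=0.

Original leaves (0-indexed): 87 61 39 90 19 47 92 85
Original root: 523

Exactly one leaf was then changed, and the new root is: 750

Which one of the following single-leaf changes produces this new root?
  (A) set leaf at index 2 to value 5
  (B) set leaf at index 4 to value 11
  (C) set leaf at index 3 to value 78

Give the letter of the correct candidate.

Original leaves: [87, 61, 39, 90, 19, 47, 92, 85]
Target new root: 750
Try each candidate change and compute the resulting root:
Candidate A: set leaf[2] = 5 -> leaves = [87, 61, 5, 90, 19, 47, 92, 85]
  L0: [87, 61, 5, 90, 19, 47, 92, 85]
  L1: h(87,61)=(87*31+61)%997=764 h(5,90)=(5*31+90)%997=245 h(19,47)=(19*31+47)%997=636 h(92,85)=(92*31+85)%997=943 -> [764, 245, 636, 943]
  L2: h(764,245)=(764*31+245)%997=1 h(636,943)=(636*31+943)%997=719 -> [1, 719]
  L3: h(1,719)=(1*31+719)%997=750 -> [750]
  root = 750 == target 750  ** MATCH **
Candidate B: set leaf[4] = 11 -> leaves = [87, 61, 39, 90, 11, 47, 92, 85]
  L0: [87, 61, 39, 90, 11, 47, 92, 85]
  L1: h(87,61)=(87*31+61)%997=764 h(39,90)=(39*31+90)%997=302 h(11,47)=(11*31+47)%997=388 h(92,85)=(92*31+85)%997=943 -> [764, 302, 388, 943]
  L2: h(764,302)=(764*31+302)%997=58 h(388,943)=(388*31+943)%997=10 -> [58, 10]
  L3: h(58,10)=(58*31+10)%997=811 -> [811]
  root = 811 != target 750
Candidate C: set leaf[3] = 78 -> leaves = [87, 61, 39, 78, 19, 47, 92, 85]
  L0: [87, 61, 39, 78, 19, 47, 92, 85]
  L1: h(87,61)=(87*31+61)%997=764 h(39,78)=(39*31+78)%997=290 h(19,47)=(19*31+47)%997=636 h(92,85)=(92*31+85)%997=943 -> [764, 290, 636, 943]
  L2: h(764,290)=(764*31+290)%997=46 h(636,943)=(636*31+943)%997=719 -> [46, 719]
  L3: h(46,719)=(46*31+719)%997=151 -> [151]
  root = 151 != target 750
Candidate A produces the target root.

Answer: A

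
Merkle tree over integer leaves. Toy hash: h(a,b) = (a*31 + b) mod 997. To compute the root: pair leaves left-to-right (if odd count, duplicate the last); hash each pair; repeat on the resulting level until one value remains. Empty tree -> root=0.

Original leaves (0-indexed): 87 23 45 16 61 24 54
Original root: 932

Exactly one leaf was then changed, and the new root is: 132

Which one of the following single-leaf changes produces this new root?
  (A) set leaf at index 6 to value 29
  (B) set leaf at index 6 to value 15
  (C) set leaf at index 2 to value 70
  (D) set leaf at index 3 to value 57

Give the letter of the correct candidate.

Answer: A

Derivation:
Original leaves: [87, 23, 45, 16, 61, 24, 54]
Target new root: 132
Try each candidate change and compute the resulting root:
Candidate A: set leaf[6] = 29 -> leaves = [87, 23, 45, 16, 61, 24, 29]
  L0: [87, 23, 45, 16, 61, 24, 29]
  L1: h(87,23)=(87*31+23)%997=726 h(45,16)=(45*31+16)%997=414 h(61,24)=(61*31+24)%997=918 h(29,29)=(29*31+29)%997=928 -> [726, 414, 918, 928]
  L2: h(726,414)=(726*31+414)%997=986 h(918,928)=(918*31+928)%997=473 -> [986, 473]
  L3: h(986,473)=(986*31+473)%997=132 -> [132]
  root = 132 == target 132  ** MATCH **
Candidate B: set leaf[6] = 15 -> leaves = [87, 23, 45, 16, 61, 24, 15]
  L0: [87, 23, 45, 16, 61, 24, 15]
  L1: h(87,23)=(87*31+23)%997=726 h(45,16)=(45*31+16)%997=414 h(61,24)=(61*31+24)%997=918 h(15,15)=(15*31+15)%997=480 -> [726, 414, 918, 480]
  L2: h(726,414)=(726*31+414)%997=986 h(918,480)=(918*31+480)%997=25 -> [986, 25]
  L3: h(986,25)=(986*31+25)%997=681 -> [681]
  root = 681 != target 132
Candidate C: set leaf[2] = 70 -> leaves = [87, 23, 70, 16, 61, 24, 54]
  L0: [87, 23, 70, 16, 61, 24, 54]
  L1: h(87,23)=(87*31+23)%997=726 h(70,16)=(70*31+16)%997=192 h(61,24)=(61*31+24)%997=918 h(54,54)=(54*31+54)%997=731 -> [726, 192, 918, 731]
  L2: h(726,192)=(726*31+192)%997=764 h(918,731)=(918*31+731)%997=276 -> [764, 276]
  L3: h(764,276)=(764*31+276)%997=32 -> [32]
  root = 32 != target 132
Candidate D: set leaf[3] = 57 -> leaves = [87, 23, 45, 57, 61, 24, 54]
  L0: [87, 23, 45, 57, 61, 24, 54]
  L1: h(87,23)=(87*31+23)%997=726 h(45,57)=(45*31+57)%997=455 h(61,24)=(61*31+24)%997=918 h(54,54)=(54*31+54)%997=731 -> [726, 455, 918, 731]
  L2: h(726,455)=(726*31+455)%997=30 h(918,731)=(918*31+731)%997=276 -> [30, 276]
  L3: h(30,276)=(30*31+276)%997=209 -> [209]
  root = 209 != target 132
Candidate A produces the target root.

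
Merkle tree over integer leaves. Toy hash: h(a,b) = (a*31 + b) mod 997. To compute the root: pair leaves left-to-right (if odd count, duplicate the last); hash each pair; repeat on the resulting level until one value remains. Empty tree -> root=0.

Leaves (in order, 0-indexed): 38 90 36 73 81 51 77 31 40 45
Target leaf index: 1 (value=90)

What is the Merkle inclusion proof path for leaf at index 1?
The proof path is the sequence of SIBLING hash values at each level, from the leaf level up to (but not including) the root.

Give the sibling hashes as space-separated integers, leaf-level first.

Answer: 38 192 86 797

Derivation:
L0 (leaves): [38, 90, 36, 73, 81, 51, 77, 31, 40, 45], target index=1
L1: h(38,90)=(38*31+90)%997=271 [pair 0] h(36,73)=(36*31+73)%997=192 [pair 1] h(81,51)=(81*31+51)%997=568 [pair 2] h(77,31)=(77*31+31)%997=424 [pair 3] h(40,45)=(40*31+45)%997=288 [pair 4] -> [271, 192, 568, 424, 288]
  Sibling for proof at L0: 38
L2: h(271,192)=(271*31+192)%997=617 [pair 0] h(568,424)=(568*31+424)%997=86 [pair 1] h(288,288)=(288*31+288)%997=243 [pair 2] -> [617, 86, 243]
  Sibling for proof at L1: 192
L3: h(617,86)=(617*31+86)%997=270 [pair 0] h(243,243)=(243*31+243)%997=797 [pair 1] -> [270, 797]
  Sibling for proof at L2: 86
L4: h(270,797)=(270*31+797)%997=194 [pair 0] -> [194]
  Sibling for proof at L3: 797
Root: 194
Proof path (sibling hashes from leaf to root): [38, 192, 86, 797]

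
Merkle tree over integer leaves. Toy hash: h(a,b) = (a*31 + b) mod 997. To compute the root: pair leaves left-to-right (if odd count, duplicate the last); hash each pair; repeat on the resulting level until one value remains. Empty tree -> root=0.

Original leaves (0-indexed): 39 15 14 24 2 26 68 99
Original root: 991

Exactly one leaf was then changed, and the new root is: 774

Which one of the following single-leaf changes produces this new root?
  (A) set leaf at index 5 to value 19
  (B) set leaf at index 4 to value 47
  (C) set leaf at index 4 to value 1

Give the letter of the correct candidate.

Original leaves: [39, 15, 14, 24, 2, 26, 68, 99]
Target new root: 774
Try each candidate change and compute the resulting root:
Candidate A: set leaf[5] = 19 -> leaves = [39, 15, 14, 24, 2, 19, 68, 99]
  L0: [39, 15, 14, 24, 2, 19, 68, 99]
  L1: h(39,15)=(39*31+15)%997=227 h(14,24)=(14*31+24)%997=458 h(2,19)=(2*31+19)%997=81 h(68,99)=(68*31+99)%997=213 -> [227, 458, 81, 213]
  L2: h(227,458)=(227*31+458)%997=516 h(81,213)=(81*31+213)%997=730 -> [516, 730]
  L3: h(516,730)=(516*31+730)%997=774 -> [774]
  root = 774 == target 774  ** MATCH **
Candidate B: set leaf[4] = 47 -> leaves = [39, 15, 14, 24, 47, 26, 68, 99]
  L0: [39, 15, 14, 24, 47, 26, 68, 99]
  L1: h(39,15)=(39*31+15)%997=227 h(14,24)=(14*31+24)%997=458 h(47,26)=(47*31+26)%997=486 h(68,99)=(68*31+99)%997=213 -> [227, 458, 486, 213]
  L2: h(227,458)=(227*31+458)%997=516 h(486,213)=(486*31+213)%997=324 -> [516, 324]
  L3: h(516,324)=(516*31+324)%997=368 -> [368]
  root = 368 != target 774
Candidate C: set leaf[4] = 1 -> leaves = [39, 15, 14, 24, 1, 26, 68, 99]
  L0: [39, 15, 14, 24, 1, 26, 68, 99]
  L1: h(39,15)=(39*31+15)%997=227 h(14,24)=(14*31+24)%997=458 h(1,26)=(1*31+26)%997=57 h(68,99)=(68*31+99)%997=213 -> [227, 458, 57, 213]
  L2: h(227,458)=(227*31+458)%997=516 h(57,213)=(57*31+213)%997=983 -> [516, 983]
  L3: h(516,983)=(516*31+983)%997=30 -> [30]
  root = 30 != target 774
Candidate A produces the target root.

Answer: A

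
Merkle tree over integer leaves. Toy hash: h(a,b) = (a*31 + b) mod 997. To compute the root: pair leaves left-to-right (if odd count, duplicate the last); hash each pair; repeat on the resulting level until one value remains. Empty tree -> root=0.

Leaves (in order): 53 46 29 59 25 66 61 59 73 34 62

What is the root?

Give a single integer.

Answer: 236

Derivation:
L0: [53, 46, 29, 59, 25, 66, 61, 59, 73, 34, 62]
L1: h(53,46)=(53*31+46)%997=692 h(29,59)=(29*31+59)%997=958 h(25,66)=(25*31+66)%997=841 h(61,59)=(61*31+59)%997=953 h(73,34)=(73*31+34)%997=303 h(62,62)=(62*31+62)%997=987 -> [692, 958, 841, 953, 303, 987]
L2: h(692,958)=(692*31+958)%997=476 h(841,953)=(841*31+953)%997=105 h(303,987)=(303*31+987)%997=410 -> [476, 105, 410]
L3: h(476,105)=(476*31+105)%997=903 h(410,410)=(410*31+410)%997=159 -> [903, 159]
L4: h(903,159)=(903*31+159)%997=236 -> [236]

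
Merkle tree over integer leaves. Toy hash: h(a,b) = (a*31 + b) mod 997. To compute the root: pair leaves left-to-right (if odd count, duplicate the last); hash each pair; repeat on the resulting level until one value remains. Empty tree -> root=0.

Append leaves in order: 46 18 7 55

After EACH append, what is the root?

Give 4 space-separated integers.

Answer: 46 447 123 171

Derivation:
After append 46 (leaves=[46]):
  L0: [46]
  root=46
After append 18 (leaves=[46, 18]):
  L0: [46, 18]
  L1: h(46,18)=(46*31+18)%997=447 -> [447]
  root=447
After append 7 (leaves=[46, 18, 7]):
  L0: [46, 18, 7]
  L1: h(46,18)=(46*31+18)%997=447 h(7,7)=(7*31+7)%997=224 -> [447, 224]
  L2: h(447,224)=(447*31+224)%997=123 -> [123]
  root=123
After append 55 (leaves=[46, 18, 7, 55]):
  L0: [46, 18, 7, 55]
  L1: h(46,18)=(46*31+18)%997=447 h(7,55)=(7*31+55)%997=272 -> [447, 272]
  L2: h(447,272)=(447*31+272)%997=171 -> [171]
  root=171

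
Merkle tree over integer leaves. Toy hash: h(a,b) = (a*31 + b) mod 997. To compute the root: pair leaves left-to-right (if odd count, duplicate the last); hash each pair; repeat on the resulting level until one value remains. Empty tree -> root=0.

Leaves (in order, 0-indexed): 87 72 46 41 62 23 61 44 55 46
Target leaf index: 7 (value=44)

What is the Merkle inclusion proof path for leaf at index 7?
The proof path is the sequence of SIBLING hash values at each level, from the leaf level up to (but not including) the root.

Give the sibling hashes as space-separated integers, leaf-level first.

Answer: 61 948 567 418

Derivation:
L0 (leaves): [87, 72, 46, 41, 62, 23, 61, 44, 55, 46], target index=7
L1: h(87,72)=(87*31+72)%997=775 [pair 0] h(46,41)=(46*31+41)%997=470 [pair 1] h(62,23)=(62*31+23)%997=948 [pair 2] h(61,44)=(61*31+44)%997=938 [pair 3] h(55,46)=(55*31+46)%997=754 [pair 4] -> [775, 470, 948, 938, 754]
  Sibling for proof at L0: 61
L2: h(775,470)=(775*31+470)%997=567 [pair 0] h(948,938)=(948*31+938)%997=416 [pair 1] h(754,754)=(754*31+754)%997=200 [pair 2] -> [567, 416, 200]
  Sibling for proof at L1: 948
L3: h(567,416)=(567*31+416)%997=47 [pair 0] h(200,200)=(200*31+200)%997=418 [pair 1] -> [47, 418]
  Sibling for proof at L2: 567
L4: h(47,418)=(47*31+418)%997=878 [pair 0] -> [878]
  Sibling for proof at L3: 418
Root: 878
Proof path (sibling hashes from leaf to root): [61, 948, 567, 418]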